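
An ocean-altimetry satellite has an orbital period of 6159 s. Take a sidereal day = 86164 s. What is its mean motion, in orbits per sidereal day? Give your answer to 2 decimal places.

Orbits per sidereal day = 86164 / 6159.0 = 13.990.

13.99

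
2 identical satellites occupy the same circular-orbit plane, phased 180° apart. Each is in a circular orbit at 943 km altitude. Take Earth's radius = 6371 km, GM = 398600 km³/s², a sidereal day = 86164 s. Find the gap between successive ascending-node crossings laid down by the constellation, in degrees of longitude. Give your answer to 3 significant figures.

13.0°

Semi-major axis a = 6371 + 943 = 7314 km. Period T = 2π√(a³/μ) = 2π√(7314³/398600) = 6225.1 s = 103.75 min.
Single-satellite node shift = (6225.1/86164) × 360° = 26.01°.
With 2 satellites evenly phased, successive equator crossings are 26.01/2 = 13.004° apart.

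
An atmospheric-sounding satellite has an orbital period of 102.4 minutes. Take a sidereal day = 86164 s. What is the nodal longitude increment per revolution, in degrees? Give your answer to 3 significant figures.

T = 102.4 min = 6144.0 s.
During one orbit Earth rotates (6144.0 / 86164) × 360° = 25.67°.

25.7°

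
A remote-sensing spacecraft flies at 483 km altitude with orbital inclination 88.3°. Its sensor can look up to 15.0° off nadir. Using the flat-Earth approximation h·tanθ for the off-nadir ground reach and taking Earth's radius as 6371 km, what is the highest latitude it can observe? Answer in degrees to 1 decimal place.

89.5°

For a prograde orbit the ground track reaches latitude ±i = ±88.3°.
Sensor half-swath on the ground ≈ 483·tan(15.0°) = 129 km = 1.16° of latitude.
Maximum observable latitude ≈ 88.3 + 1.16 = 89.5°.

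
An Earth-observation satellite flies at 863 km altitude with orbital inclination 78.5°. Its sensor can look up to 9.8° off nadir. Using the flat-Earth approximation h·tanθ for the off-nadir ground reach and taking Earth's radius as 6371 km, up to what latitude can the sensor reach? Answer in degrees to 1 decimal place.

For a prograde orbit the ground track reaches latitude ±i = ±78.5°.
Sensor half-swath on the ground ≈ 863·tan(9.8°) = 149 km = 1.34° of latitude.
Maximum observable latitude ≈ 78.5 + 1.34 = 79.8°.

79.8°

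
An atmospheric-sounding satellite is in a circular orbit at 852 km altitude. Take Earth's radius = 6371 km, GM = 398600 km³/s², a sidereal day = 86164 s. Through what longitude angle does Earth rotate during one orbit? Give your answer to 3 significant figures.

Semi-major axis a = 6371 + 852 = 7223 km. Period T = 2π√(a³/μ) = 2π√(7223³/398600) = 6109.2 s = 101.82 min.
During one orbit Earth rotates (6109.2 / 86164) × 360° = 25.52°.

25.5°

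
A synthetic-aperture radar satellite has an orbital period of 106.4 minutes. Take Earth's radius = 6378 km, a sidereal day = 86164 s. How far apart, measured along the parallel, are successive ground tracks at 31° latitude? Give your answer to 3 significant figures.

2550 km

T = 106.4 min = 6384.0 s.
Node shift per orbit = (6384.0/86164) × 360° = 26.67°.
Equatorial spacing = 26.67 × 111.3 km/° = 2969 km.
At 31° latitude, spacing = 2969 × cos(31°) = 2545 km.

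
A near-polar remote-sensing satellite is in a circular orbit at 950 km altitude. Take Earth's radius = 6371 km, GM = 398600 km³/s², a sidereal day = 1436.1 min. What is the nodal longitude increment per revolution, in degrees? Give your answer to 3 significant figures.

Semi-major axis a = 6371 + 950 = 7321 km. Period T = 2π√(a³/μ) = 2π√(7321³/398600) = 6234.0 s = 103.90 min.
During one orbit Earth rotates (6234.0 / 86166) × 360° = 26.05°.

26.0°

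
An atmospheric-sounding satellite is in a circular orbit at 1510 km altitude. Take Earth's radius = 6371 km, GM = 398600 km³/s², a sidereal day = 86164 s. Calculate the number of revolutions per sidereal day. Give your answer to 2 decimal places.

Semi-major axis a = 6371 + 1510 = 7881 km. Period T = 2π√(a³/μ) = 2π√(7881³/398600) = 6962.8 s = 116.05 min.
Orbits per sidereal day = 86164 / 6962.8 = 12.375.

12.37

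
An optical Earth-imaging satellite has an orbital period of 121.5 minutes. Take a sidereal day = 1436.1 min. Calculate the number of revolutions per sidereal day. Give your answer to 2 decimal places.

11.82

T = 121.5 min = 7290.0 s.
Orbits per sidereal day = 86166 / 7290.0 = 11.820.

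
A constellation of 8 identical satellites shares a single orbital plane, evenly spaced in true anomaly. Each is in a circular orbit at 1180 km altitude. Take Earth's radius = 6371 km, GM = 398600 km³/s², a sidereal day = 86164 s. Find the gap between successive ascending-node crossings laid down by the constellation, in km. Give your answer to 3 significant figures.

379 km

Semi-major axis a = 6371 + 1180 = 7551 km. Period T = 2π√(a³/μ) = 2π√(7551³/398600) = 6530.1 s = 108.83 min.
Single-satellite node shift = (6530.1/86164) × 360° = 27.28°.
With 8 satellites evenly phased, successive equator crossings are 27.28/8 = 3.410° apart.
That is 3.410 × 111.2 = 379 km at the equator.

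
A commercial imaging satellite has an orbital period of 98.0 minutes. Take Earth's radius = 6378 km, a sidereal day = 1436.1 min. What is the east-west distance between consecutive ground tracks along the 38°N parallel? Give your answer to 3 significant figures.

T = 98.0 min = 5880.0 s.
Node shift per orbit = (5880.0/86166) × 360° = 24.57°.
Equatorial spacing = 24.57 × 111.3 km/° = 2735 km.
At 38° latitude, spacing = 2735 × cos(38°) = 2155 km.

2150 km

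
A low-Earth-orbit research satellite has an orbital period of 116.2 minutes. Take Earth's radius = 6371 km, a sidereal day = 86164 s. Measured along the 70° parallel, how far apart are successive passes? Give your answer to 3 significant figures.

1110 km

T = 116.2 min = 6972.0 s.
Node shift per orbit = (6972.0/86164) × 360° = 29.13°.
Equatorial spacing = 29.13 × 111.2 km/° = 3239 km.
At 70° latitude, spacing = 3239 × cos(70°) = 1108 km.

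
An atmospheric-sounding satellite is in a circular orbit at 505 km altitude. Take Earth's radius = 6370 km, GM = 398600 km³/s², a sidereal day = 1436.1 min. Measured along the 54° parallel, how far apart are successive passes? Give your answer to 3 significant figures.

1550 km

Semi-major axis a = 6370 + 505 = 6875 km. Period T = 2π√(a³/μ) = 2π√(6875³/398600) = 5673.1 s = 94.55 min.
Node shift per orbit = (5673.1/86166) × 360° = 23.70°.
Equatorial spacing = 23.70 × 111.2 km/° = 2635 km.
At 54° latitude, spacing = 2635 × cos(54°) = 1549 km.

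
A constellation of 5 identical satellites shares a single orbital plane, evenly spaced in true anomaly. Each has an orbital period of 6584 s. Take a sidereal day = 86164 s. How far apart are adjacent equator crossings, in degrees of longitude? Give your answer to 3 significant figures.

5.50°

Single-satellite node shift = (6584.0/86164) × 360° = 27.51°.
With 5 satellites evenly phased, successive equator crossings are 27.51/5 = 5.502° apart.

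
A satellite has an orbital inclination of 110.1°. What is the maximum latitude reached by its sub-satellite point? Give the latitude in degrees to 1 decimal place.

Retrograde orbit: the ground track reaches ±(180° − i) = ±(180 − 110.1) = ±69.9°.

69.9°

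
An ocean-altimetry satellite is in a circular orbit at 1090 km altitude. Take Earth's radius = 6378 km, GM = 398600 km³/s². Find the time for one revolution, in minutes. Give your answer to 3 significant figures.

107 min

Semi-major axis a = 6378 + 1090 = 7468 km. Period T = 2π√(a³/μ) = 2π√(7468³/398600) = 6422.7 s = 107.05 min.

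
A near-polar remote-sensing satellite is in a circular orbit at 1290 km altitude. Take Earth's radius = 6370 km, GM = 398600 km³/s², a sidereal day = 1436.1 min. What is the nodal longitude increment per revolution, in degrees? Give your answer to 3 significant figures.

Semi-major axis a = 6370 + 1290 = 7660 km. Period T = 2π√(a³/μ) = 2π√(7660³/398600) = 6672.0 s = 111.20 min.
During one orbit Earth rotates (6672.0 / 86166) × 360° = 27.88°.

27.9°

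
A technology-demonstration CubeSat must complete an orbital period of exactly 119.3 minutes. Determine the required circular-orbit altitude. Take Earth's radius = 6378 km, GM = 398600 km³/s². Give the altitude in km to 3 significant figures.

1650 km

T = 119.3 min = 7158.0 s.
From T = 2π√(a³/μ): a = (μ T²/4π²)^(1/3) = (398600 × 7158.0² / 4π²)^(1/3) = 8028 km.
Altitude h = a − R = 8028 − 6378 = 1650 km.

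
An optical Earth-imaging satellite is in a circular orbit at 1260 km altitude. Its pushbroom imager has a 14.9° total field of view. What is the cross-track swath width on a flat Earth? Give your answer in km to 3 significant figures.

330 km

Half-angle = 14.9°/2 = 7.45°.
Swath width ≈ 2h·tan(θ/2) = 2 × 1260 × tan(7.45°) = 329.5 km.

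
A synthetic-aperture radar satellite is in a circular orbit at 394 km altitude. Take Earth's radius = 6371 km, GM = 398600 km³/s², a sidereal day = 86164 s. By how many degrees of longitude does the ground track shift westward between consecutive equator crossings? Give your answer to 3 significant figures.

Semi-major axis a = 6371 + 394 = 6765 km. Period T = 2π√(a³/μ) = 2π√(6765³/398600) = 5537.5 s = 92.29 min.
During one orbit Earth rotates (5537.5 / 86164) × 360° = 23.14°.

23.1°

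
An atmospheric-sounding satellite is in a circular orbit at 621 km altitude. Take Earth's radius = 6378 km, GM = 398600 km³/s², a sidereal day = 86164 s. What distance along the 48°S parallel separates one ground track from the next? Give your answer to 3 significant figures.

Semi-major axis a = 6378 + 621 = 6999 km. Period T = 2π√(a³/μ) = 2π√(6999³/398600) = 5827.3 s = 97.12 min.
Node shift per orbit = (5827.3/86164) × 360° = 24.35°.
Equatorial spacing = 24.35 × 111.3 km/° = 2710 km.
At 48° latitude, spacing = 2710 × cos(48°) = 1813 km.

1810 km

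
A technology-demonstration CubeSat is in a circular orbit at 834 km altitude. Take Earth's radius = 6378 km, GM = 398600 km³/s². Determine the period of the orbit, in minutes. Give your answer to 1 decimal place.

101.6 min

Semi-major axis a = 6378 + 834 = 7212 km. Period T = 2π√(a³/μ) = 2π√(7212³/398600) = 6095.3 s = 101.59 min.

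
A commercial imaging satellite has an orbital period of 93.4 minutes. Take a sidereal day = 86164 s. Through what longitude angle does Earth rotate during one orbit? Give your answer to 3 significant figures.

23.4°

T = 93.4 min = 5604.0 s.
During one orbit Earth rotates (5604.0 / 86164) × 360° = 23.41°.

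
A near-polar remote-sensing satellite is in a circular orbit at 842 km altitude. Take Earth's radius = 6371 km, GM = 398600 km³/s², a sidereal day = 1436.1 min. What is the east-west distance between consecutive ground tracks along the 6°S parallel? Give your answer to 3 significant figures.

2820 km

Semi-major axis a = 6371 + 842 = 7213 km. Period T = 2π√(a³/μ) = 2π√(7213³/398600) = 6096.6 s = 101.61 min.
Node shift per orbit = (6096.6/86166) × 360° = 25.47°.
Equatorial spacing = 25.47 × 111.2 km/° = 2832 km.
At 6° latitude, spacing = 2832 × cos(6°) = 2817 km.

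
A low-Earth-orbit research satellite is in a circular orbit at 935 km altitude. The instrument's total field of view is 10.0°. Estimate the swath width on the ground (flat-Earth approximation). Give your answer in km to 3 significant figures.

Half-angle = 10.0°/2 = 5°.
Swath width ≈ 2h·tan(θ/2) = 2 × 935 × tan(5°) = 163.6 km.

164 km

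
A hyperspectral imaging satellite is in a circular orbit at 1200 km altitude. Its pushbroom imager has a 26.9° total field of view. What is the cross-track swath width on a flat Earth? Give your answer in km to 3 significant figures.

Half-angle = 26.9°/2 = 13.45°.
Swath width ≈ 2h·tan(θ/2) = 2 × 1200 × tan(13.45°) = 574.0 km.

574 km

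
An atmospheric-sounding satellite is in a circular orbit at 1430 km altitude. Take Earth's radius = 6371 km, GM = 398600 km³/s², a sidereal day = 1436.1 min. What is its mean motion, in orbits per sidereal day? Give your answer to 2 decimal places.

Semi-major axis a = 6371 + 1430 = 7801 km. Period T = 2π√(a³/μ) = 2π√(7801³/398600) = 6857.0 s = 114.28 min.
Orbits per sidereal day = 86166 / 6857.0 = 12.566.

12.57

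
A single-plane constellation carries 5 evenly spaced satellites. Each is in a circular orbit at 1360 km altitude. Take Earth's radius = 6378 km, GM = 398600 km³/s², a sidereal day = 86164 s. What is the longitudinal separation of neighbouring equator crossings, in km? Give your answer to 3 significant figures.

Semi-major axis a = 6378 + 1360 = 7738 km. Period T = 2π√(a³/μ) = 2π√(7738³/398600) = 6774.1 s = 112.90 min.
Single-satellite node shift = (6774.1/86164) × 360° = 28.30°.
With 5 satellites evenly phased, successive equator crossings are 28.30/5 = 5.661° apart.
That is 5.661 × 111.3 = 630 km at the equator.

630 km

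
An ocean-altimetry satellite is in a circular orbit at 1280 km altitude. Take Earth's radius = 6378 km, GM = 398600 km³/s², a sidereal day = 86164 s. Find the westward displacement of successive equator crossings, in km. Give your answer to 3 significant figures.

3100 km

Semi-major axis a = 6378 + 1280 = 7658 km. Period T = 2π√(a³/μ) = 2π√(7658³/398600) = 6669.4 s = 111.16 min.
During one orbit Earth rotates (6669.4 / 86164) × 360° = 27.87°.
At the equator that is 27.87° × (2π·6378/360) km/° = 27.87 × 111.3 = 3102 km.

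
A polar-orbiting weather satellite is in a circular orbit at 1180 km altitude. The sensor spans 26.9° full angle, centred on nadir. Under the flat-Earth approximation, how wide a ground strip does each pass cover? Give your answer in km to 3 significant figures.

564 km

Half-angle = 26.9°/2 = 13.45°.
Swath width ≈ 2h·tan(θ/2) = 2 × 1180 × tan(13.45°) = 564.4 km.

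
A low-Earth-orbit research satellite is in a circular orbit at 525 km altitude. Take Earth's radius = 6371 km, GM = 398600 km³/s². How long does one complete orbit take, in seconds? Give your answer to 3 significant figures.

5700 seconds

Semi-major axis a = 6371 + 525 = 6896 km. Period T = 2π√(a³/μ) = 2π√(6896³/398600) = 5699.1 s = 94.99 min.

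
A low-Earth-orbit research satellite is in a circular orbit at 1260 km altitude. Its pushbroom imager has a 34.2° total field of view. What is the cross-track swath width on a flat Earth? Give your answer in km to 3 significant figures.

Half-angle = 34.2°/2 = 17.1°.
Swath width ≈ 2h·tan(θ/2) = 2 × 1260 × tan(17.1°) = 775.3 km.

775 km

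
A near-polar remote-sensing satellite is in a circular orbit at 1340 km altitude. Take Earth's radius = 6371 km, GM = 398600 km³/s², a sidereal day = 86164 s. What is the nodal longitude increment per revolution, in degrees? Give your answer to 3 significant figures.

28.2°

Semi-major axis a = 6371 + 1340 = 7711 km. Period T = 2π√(a³/μ) = 2π√(7711³/398600) = 6738.7 s = 112.31 min.
During one orbit Earth rotates (6738.7 / 86164) × 360° = 28.15°.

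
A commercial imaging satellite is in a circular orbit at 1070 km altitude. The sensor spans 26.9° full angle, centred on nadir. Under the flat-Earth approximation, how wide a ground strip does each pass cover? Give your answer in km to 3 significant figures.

512 km

Half-angle = 26.9°/2 = 13.45°.
Swath width ≈ 2h·tan(θ/2) = 2 × 1070 × tan(13.45°) = 511.8 km.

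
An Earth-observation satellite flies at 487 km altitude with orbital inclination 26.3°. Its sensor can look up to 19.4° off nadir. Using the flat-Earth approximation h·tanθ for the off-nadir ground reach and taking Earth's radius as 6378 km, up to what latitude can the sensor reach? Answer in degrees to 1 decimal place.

For a prograde orbit the ground track reaches latitude ±i = ±26.3°.
Sensor half-swath on the ground ≈ 487·tan(19.4°) = 171 km = 1.54° of latitude.
Maximum observable latitude ≈ 26.3 + 1.54 = 27.8°.

27.8°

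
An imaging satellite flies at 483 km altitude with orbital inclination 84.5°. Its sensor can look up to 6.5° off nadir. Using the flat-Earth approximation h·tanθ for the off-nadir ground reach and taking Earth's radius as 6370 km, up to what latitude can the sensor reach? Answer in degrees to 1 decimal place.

For a prograde orbit the ground track reaches latitude ±i = ±84.5°.
Sensor half-swath on the ground ≈ 483·tan(6.5°) = 55 km = 0.49° of latitude.
Maximum observable latitude ≈ 84.5 + 0.49 = 85.0°.

85.0°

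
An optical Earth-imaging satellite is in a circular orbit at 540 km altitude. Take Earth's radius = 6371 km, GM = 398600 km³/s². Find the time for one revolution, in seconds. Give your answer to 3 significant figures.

Semi-major axis a = 6371 + 540 = 6911 km. Period T = 2π√(a³/μ) = 2π√(6911³/398600) = 5717.7 s = 95.30 min.

5720 seconds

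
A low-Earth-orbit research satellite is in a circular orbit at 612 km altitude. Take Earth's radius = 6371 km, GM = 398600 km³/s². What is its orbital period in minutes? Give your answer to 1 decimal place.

Semi-major axis a = 6371 + 612 = 6983 km. Period T = 2π√(a³/μ) = 2π√(6983³/398600) = 5807.3 s = 96.79 min.

96.8 min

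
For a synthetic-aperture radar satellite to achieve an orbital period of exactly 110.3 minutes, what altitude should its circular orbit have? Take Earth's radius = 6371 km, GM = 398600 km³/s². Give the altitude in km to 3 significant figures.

1250 km

T = 110.3 min = 6618.0 s.
From T = 2π√(a³/μ): a = (μ T²/4π²)^(1/3) = (398600 × 6618.0² / 4π²)^(1/3) = 7619 km.
Altitude h = a − R = 7619 − 6371 = 1248 km.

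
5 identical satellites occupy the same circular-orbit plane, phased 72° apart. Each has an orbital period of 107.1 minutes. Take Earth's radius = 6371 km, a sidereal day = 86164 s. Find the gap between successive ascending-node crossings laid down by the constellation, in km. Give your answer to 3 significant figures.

597 km

T = 107.1 min = 6426.0 s.
Single-satellite node shift = (6426.0/86164) × 360° = 26.85°.
With 5 satellites evenly phased, successive equator crossings are 26.85/5 = 5.370° apart.
That is 5.370 × 111.2 = 597 km at the equator.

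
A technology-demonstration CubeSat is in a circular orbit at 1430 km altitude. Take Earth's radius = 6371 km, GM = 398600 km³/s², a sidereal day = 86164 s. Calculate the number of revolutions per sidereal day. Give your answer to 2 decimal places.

12.57

Semi-major axis a = 6371 + 1430 = 7801 km. Period T = 2π√(a³/μ) = 2π√(7801³/398600) = 6857.0 s = 114.28 min.
Orbits per sidereal day = 86164 / 6857.0 = 12.566.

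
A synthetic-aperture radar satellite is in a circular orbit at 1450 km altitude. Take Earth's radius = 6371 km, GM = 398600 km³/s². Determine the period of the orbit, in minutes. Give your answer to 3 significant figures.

Semi-major axis a = 6371 + 1450 = 7821 km. Period T = 2π√(a³/μ) = 2π√(7821³/398600) = 6883.4 s = 114.72 min.

115 min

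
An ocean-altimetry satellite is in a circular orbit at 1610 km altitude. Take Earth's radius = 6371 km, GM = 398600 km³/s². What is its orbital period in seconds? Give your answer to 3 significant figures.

Semi-major axis a = 6371 + 1610 = 7981 km. Period T = 2π√(a³/μ) = 2π√(7981³/398600) = 7095.7 s = 118.26 min.

7100 seconds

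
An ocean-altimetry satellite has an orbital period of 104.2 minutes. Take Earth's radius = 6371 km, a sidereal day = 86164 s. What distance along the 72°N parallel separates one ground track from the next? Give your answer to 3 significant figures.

T = 104.2 min = 6252.0 s.
Node shift per orbit = (6252.0/86164) × 360° = 26.12°.
Equatorial spacing = 26.12 × 111.2 km/° = 2905 km.
At 72° latitude, spacing = 2905 × cos(72°) = 898 km.

898 km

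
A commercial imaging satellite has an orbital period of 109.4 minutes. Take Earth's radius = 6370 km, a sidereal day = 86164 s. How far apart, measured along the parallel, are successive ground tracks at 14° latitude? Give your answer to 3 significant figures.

2960 km

T = 109.4 min = 6564.0 s.
Node shift per orbit = (6564.0/86164) × 360° = 27.42°.
Equatorial spacing = 27.42 × 111.2 km/° = 3049 km.
At 14° latitude, spacing = 3049 × cos(14°) = 2958 km.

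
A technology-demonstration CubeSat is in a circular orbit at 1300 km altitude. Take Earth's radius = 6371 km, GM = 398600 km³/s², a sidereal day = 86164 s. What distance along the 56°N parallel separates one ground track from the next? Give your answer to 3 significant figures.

Semi-major axis a = 6371 + 1300 = 7671 km. Period T = 2π√(a³/μ) = 2π√(7671³/398600) = 6686.4 s = 111.44 min.
Node shift per orbit = (6686.4/86164) × 360° = 27.94°.
Equatorial spacing = 27.94 × 111.2 km/° = 3106 km.
At 56° latitude, spacing = 3106 × cos(56°) = 1737 km.

1740 km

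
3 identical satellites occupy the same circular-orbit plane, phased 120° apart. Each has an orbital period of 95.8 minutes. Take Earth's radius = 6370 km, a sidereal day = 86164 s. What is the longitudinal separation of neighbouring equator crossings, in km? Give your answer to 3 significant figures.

T = 95.8 min = 5748.0 s.
Single-satellite node shift = (5748.0/86164) × 360° = 24.02°.
With 3 satellites evenly phased, successive equator crossings are 24.02/3 = 8.005° apart.
That is 8.005 × 111.2 = 890 km at the equator.

890 km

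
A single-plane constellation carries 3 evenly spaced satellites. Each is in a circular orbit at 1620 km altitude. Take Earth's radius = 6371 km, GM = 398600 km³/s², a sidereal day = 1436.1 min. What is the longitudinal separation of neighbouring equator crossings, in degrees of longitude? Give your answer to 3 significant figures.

Semi-major axis a = 6371 + 1620 = 7991 km. Period T = 2π√(a³/μ) = 2π√(7991³/398600) = 7109.1 s = 118.48 min.
Single-satellite node shift = (7109.1/86166) × 360° = 29.70°.
With 3 satellites evenly phased, successive equator crossings are 29.70/3 = 9.901° apart.

9.90°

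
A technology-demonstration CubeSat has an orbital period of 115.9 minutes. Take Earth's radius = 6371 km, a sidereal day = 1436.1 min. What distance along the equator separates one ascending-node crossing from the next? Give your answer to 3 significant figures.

3230 km

T = 115.9 min = 6954.0 s.
During one orbit Earth rotates (6954.0 / 86166) × 360° = 29.05°.
At the equator that is 29.05° × (2π·6371/360) km/° = 29.05 × 111.2 = 3231 km.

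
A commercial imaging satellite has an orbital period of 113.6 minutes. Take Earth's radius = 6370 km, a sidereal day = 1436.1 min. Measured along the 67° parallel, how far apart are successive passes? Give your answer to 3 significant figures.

T = 113.6 min = 6816.0 s.
Node shift per orbit = (6816.0/86166) × 360° = 28.48°.
Equatorial spacing = 28.48 × 111.2 km/° = 3166 km.
At 67° latitude, spacing = 3166 × cos(67°) = 1237 km.

1240 km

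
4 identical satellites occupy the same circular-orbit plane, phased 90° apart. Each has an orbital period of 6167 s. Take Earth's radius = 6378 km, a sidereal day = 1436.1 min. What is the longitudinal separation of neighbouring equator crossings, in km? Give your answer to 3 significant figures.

717 km

Single-satellite node shift = (6167.0/86166) × 360° = 25.77°.
With 4 satellites evenly phased, successive equator crossings are 25.77/4 = 6.441° apart.
That is 6.441 × 111.3 = 717 km at the equator.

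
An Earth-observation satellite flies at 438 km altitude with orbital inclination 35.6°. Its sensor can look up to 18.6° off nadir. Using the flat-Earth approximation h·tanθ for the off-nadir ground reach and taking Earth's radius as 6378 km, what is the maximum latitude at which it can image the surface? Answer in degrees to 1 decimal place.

36.9°

For a prograde orbit the ground track reaches latitude ±i = ±35.6°.
Sensor half-swath on the ground ≈ 438·tan(18.6°) = 147 km = 1.32° of latitude.
Maximum observable latitude ≈ 35.6 + 1.32 = 36.9°.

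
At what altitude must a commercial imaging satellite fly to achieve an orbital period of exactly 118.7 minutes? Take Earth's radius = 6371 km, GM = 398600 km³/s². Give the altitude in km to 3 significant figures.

1630 km

T = 118.7 min = 7122.0 s.
From T = 2π√(a³/μ): a = (μ T²/4π²)^(1/3) = (398600 × 7122.0² / 4π²)^(1/3) = 8001 km.
Altitude h = a − R = 8001 − 6371 = 1630 km.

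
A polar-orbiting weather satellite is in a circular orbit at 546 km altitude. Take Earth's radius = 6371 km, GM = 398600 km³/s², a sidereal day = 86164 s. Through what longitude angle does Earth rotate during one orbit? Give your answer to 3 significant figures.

23.9°

Semi-major axis a = 6371 + 546 = 6917 km. Period T = 2π√(a³/μ) = 2π√(6917³/398600) = 5725.2 s = 95.42 min.
During one orbit Earth rotates (5725.2 / 86164) × 360° = 23.92°.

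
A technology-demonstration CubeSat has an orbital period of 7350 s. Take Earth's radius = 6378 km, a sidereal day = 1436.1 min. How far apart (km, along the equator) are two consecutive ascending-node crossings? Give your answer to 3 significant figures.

3420 km

During one orbit Earth rotates (7350.0 / 86166) × 360° = 30.71°.
At the equator that is 30.71° × (2π·6378/360) km/° = 30.71 × 111.3 = 3418 km.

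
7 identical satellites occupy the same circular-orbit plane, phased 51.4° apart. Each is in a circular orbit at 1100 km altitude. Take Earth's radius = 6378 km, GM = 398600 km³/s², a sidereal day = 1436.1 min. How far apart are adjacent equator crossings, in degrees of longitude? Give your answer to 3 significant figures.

3.84°

Semi-major axis a = 6378 + 1100 = 7478 km. Period T = 2π√(a³/μ) = 2π√(7478³/398600) = 6435.6 s = 107.26 min.
Single-satellite node shift = (6435.6/86166) × 360° = 26.89°.
With 7 satellites evenly phased, successive equator crossings are 26.89/7 = 3.841° apart.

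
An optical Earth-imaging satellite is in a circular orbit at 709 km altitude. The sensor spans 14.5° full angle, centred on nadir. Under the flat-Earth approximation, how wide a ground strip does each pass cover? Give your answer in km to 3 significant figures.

Half-angle = 14.5°/2 = 7.25°.
Swath width ≈ 2h·tan(θ/2) = 2 × 709 × tan(7.25°) = 180.4 km.

180 km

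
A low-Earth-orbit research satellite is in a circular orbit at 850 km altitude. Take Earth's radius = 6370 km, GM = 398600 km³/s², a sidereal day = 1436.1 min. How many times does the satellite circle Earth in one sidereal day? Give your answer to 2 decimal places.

Semi-major axis a = 6370 + 850 = 7220 km. Period T = 2π√(a³/μ) = 2π√(7220³/398600) = 6105.4 s = 101.76 min.
Orbits per sidereal day = 86166 / 6105.4 = 14.113.

14.11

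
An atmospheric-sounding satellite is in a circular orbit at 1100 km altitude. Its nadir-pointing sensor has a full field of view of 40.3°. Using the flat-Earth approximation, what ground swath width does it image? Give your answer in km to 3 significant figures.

807 km

Half-angle = 40.3°/2 = 20.15°.
Swath width ≈ 2h·tan(θ/2) = 2 × 1100 × tan(20.15°) = 807.3 km.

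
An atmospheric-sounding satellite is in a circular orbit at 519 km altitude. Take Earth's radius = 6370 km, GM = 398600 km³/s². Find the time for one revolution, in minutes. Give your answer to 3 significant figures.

94.8 min

Semi-major axis a = 6370 + 519 = 6889 km. Period T = 2π√(a³/μ) = 2π√(6889³/398600) = 5690.4 s = 94.84 min.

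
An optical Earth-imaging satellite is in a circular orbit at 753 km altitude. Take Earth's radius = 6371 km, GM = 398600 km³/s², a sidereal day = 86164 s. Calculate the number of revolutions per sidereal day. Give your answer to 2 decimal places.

14.40

Semi-major axis a = 6371 + 753 = 7124 km. Period T = 2π√(a³/μ) = 2π√(7124³/398600) = 5984.1 s = 99.73 min.
Orbits per sidereal day = 86164 / 5984.1 = 14.399.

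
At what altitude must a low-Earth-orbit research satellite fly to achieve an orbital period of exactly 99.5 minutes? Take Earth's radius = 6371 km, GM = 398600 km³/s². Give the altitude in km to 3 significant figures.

T = 99.5 min = 5970.0 s.
From T = 2π√(a³/μ): a = (μ T²/4π²)^(1/3) = (398600 × 5970.0² / 4π²)^(1/3) = 7113 km.
Altitude h = a − R = 7113 − 6371 = 742 km.

742 km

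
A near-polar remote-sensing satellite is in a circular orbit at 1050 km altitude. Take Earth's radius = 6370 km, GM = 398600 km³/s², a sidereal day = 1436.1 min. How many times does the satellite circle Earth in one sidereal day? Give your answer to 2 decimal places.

13.55

Semi-major axis a = 6370 + 1050 = 7420 km. Period T = 2π√(a³/μ) = 2π√(7420³/398600) = 6360.9 s = 106.01 min.
Orbits per sidereal day = 86166 / 6360.9 = 13.546.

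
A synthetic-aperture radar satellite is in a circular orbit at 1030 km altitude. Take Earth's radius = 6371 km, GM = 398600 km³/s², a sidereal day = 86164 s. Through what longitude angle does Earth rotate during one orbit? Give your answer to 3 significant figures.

Semi-major axis a = 6371 + 1030 = 7401 km. Period T = 2π√(a³/μ) = 2π√(7401³/398600) = 6336.5 s = 105.61 min.
During one orbit Earth rotates (6336.5 / 86164) × 360° = 26.47°.

26.5°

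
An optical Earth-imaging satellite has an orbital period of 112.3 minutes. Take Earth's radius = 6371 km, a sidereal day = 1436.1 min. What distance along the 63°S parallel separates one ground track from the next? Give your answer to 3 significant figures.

T = 112.3 min = 6738.0 s.
Node shift per orbit = (6738.0/86166) × 360° = 28.15°.
Equatorial spacing = 28.15 × 111.2 km/° = 3130 km.
At 63° latitude, spacing = 3130 × cos(63°) = 1421 km.

1420 km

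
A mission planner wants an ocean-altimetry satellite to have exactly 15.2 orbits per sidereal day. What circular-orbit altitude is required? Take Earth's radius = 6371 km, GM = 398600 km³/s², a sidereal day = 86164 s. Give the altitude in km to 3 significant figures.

Required period T = 86164 / 15.2 = 5668.7 s.
From T = 2π√(a³/μ): a = (μ T²/4π²)^(1/3) = (398600 × 5668.7² / 4π²)^(1/3) = 6871 km.
Altitude h = a − R = 6871 − 6371 = 500 km.

500 km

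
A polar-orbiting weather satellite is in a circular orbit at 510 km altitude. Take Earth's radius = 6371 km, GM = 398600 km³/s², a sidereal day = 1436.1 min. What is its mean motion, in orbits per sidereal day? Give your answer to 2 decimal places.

Semi-major axis a = 6371 + 510 = 6881 km. Period T = 2π√(a³/μ) = 2π√(6881³/398600) = 5680.5 s = 94.68 min.
Orbits per sidereal day = 86166 / 5680.5 = 15.169.

15.17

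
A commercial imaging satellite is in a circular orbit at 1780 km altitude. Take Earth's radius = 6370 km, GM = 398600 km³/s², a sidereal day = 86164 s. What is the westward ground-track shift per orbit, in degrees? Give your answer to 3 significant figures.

30.6°

Semi-major axis a = 6370 + 1780 = 8150 km. Period T = 2π√(a³/μ) = 2π√(8150³/398600) = 7322.3 s = 122.04 min.
During one orbit Earth rotates (7322.3 / 86164) × 360° = 30.59°.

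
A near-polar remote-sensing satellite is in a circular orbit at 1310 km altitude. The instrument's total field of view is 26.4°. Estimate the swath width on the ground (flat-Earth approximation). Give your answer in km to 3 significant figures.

615 km

Half-angle = 26.4°/2 = 13.2°.
Swath width ≈ 2h·tan(θ/2) = 2 × 1310 × tan(13.2°) = 614.5 km.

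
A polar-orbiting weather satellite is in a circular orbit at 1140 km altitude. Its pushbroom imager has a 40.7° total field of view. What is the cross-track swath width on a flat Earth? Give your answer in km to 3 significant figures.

Half-angle = 40.7°/2 = 20.35°.
Swath width ≈ 2h·tan(θ/2) = 2 × 1140 × tan(20.35°) = 845.7 km.

846 km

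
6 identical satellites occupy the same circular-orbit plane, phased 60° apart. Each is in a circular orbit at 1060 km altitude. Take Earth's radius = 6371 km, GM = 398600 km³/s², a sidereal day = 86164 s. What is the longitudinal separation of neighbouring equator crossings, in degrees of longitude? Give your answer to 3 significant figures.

Semi-major axis a = 6371 + 1060 = 7431 km. Period T = 2π√(a³/μ) = 2π√(7431³/398600) = 6375.0 s = 106.25 min.
Single-satellite node shift = (6375.0/86164) × 360° = 26.64°.
With 6 satellites evenly phased, successive equator crossings are 26.64/6 = 4.439° apart.

4.44°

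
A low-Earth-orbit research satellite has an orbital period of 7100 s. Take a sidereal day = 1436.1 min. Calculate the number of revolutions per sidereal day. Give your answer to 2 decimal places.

Orbits per sidereal day = 86166 / 7100.0 = 12.136.

12.14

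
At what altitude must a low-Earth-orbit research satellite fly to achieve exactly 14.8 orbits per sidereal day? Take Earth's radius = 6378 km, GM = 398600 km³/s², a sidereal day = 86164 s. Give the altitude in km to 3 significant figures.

Required period T = 86164 / 14.8 = 5821.9 s.
From T = 2π√(a³/μ): a = (μ T²/4π²)^(1/3) = (398600 × 5821.9² / 4π²)^(1/3) = 6995 km.
Altitude h = a − R = 6995 − 6378 = 617 km.

617 km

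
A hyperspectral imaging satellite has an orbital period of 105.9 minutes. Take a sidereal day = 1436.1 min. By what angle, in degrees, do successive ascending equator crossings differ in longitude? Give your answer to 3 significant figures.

26.5°

T = 105.9 min = 6354.0 s.
During one orbit Earth rotates (6354.0 / 86166) × 360° = 26.55°.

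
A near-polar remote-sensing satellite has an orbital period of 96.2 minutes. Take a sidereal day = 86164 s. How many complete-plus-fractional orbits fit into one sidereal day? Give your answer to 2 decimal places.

T = 96.2 min = 5772.0 s.
Orbits per sidereal day = 86164 / 5772.0 = 14.928.

14.93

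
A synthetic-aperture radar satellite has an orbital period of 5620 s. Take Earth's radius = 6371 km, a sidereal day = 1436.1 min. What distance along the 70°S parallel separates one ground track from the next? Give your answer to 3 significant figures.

893 km

Node shift per orbit = (5620.0/86166) × 360° = 23.48°.
Equatorial spacing = 23.48 × 111.2 km/° = 2611 km.
At 70° latitude, spacing = 2611 × cos(70°) = 893 km.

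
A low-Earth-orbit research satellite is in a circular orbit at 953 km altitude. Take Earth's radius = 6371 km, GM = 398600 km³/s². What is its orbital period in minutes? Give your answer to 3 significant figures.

Semi-major axis a = 6371 + 953 = 7324 km. Period T = 2π√(a³/μ) = 2π√(7324³/398600) = 6237.8 s = 103.96 min.

104 min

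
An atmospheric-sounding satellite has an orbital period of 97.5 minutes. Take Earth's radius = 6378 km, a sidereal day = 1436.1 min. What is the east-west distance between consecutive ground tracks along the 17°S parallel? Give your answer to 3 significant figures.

T = 97.5 min = 5850.0 s.
Node shift per orbit = (5850.0/86166) × 360° = 24.44°.
Equatorial spacing = 24.44 × 111.3 km/° = 2721 km.
At 17° latitude, spacing = 2721 × cos(17°) = 2602 km.

2600 km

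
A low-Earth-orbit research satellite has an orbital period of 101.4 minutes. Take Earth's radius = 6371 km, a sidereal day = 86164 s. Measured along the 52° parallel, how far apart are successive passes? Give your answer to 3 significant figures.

1740 km

T = 101.4 min = 6084.0 s.
Node shift per orbit = (6084.0/86164) × 360° = 25.42°.
Equatorial spacing = 25.42 × 111.2 km/° = 2827 km.
At 52° latitude, spacing = 2827 × cos(52°) = 1740 km.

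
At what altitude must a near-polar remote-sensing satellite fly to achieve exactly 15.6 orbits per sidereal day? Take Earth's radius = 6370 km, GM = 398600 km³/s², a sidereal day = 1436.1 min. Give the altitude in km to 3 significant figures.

Required period T = 86166 / 15.6 = 5523.5 s.
From T = 2π√(a³/μ): a = (μ T²/4π²)^(1/3) = (398600 × 5523.5² / 4π²)^(1/3) = 6754 km.
Altitude h = a − R = 6754 − 6370 = 384 km.

384 km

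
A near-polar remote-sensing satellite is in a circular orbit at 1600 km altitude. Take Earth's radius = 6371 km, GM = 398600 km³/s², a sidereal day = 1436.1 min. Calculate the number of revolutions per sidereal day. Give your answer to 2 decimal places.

12.17

Semi-major axis a = 6371 + 1600 = 7971 km. Period T = 2π√(a³/μ) = 2π√(7971³/398600) = 7082.4 s = 118.04 min.
Orbits per sidereal day = 86166 / 7082.4 = 12.166.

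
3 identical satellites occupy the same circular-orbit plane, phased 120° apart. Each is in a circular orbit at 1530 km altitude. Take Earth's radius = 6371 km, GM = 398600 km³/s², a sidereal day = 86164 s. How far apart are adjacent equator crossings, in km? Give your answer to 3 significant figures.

1080 km

Semi-major axis a = 6371 + 1530 = 7901 km. Period T = 2π√(a³/μ) = 2π√(7901³/398600) = 6989.3 s = 116.49 min.
Single-satellite node shift = (6989.3/86164) × 360° = 29.20°.
With 3 satellites evenly phased, successive equator crossings are 29.20/3 = 9.734° apart.
That is 9.734 × 111.2 = 1082 km at the equator.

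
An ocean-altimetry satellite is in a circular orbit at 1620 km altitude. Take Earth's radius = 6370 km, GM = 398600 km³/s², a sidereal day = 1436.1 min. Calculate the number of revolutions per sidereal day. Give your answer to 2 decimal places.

12.12

Semi-major axis a = 6370 + 1620 = 7990 km. Period T = 2π√(a³/μ) = 2π√(7990³/398600) = 7107.7 s = 118.46 min.
Orbits per sidereal day = 86166 / 7107.7 = 12.123.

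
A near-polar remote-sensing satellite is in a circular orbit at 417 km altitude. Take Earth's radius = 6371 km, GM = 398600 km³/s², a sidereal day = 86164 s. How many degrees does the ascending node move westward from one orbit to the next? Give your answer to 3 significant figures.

23.3°

Semi-major axis a = 6371 + 417 = 6788 km. Period T = 2π√(a³/μ) = 2π√(6788³/398600) = 5565.8 s = 92.76 min.
During one orbit Earth rotates (5565.8 / 86164) × 360° = 23.25°.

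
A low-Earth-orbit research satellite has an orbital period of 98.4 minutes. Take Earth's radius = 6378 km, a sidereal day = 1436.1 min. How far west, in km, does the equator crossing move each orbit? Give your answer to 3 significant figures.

2750 km

T = 98.4 min = 5904.0 s.
During one orbit Earth rotates (5904.0 / 86166) × 360° = 24.67°.
At the equator that is 24.67° × (2π·6378/360) km/° = 24.67 × 111.3 = 2746 km.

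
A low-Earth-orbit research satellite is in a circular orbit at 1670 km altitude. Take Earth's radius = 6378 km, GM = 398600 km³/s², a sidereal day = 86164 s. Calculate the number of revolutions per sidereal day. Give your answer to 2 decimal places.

11.99

Semi-major axis a = 6378 + 1670 = 8048 km. Period T = 2π√(a³/μ) = 2π√(8048³/398600) = 7185.3 s = 119.75 min.
Orbits per sidereal day = 86164 / 7185.3 = 11.992.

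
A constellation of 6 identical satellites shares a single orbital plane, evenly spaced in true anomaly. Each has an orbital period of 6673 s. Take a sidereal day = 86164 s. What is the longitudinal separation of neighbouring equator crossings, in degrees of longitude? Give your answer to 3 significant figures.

Single-satellite node shift = (6673.0/86164) × 360° = 27.88°.
With 6 satellites evenly phased, successive equator crossings are 27.88/6 = 4.647° apart.

4.65°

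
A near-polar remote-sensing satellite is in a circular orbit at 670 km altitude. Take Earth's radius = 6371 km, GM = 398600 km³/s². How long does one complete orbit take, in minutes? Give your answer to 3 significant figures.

98.0 min

Semi-major axis a = 6371 + 670 = 7041 km. Period T = 2π√(a³/μ) = 2π√(7041³/398600) = 5879.8 s = 98.00 min.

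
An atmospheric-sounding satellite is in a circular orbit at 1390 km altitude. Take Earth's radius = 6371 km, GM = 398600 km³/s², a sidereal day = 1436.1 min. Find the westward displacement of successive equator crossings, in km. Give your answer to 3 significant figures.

3160 km

Semi-major axis a = 6371 + 1390 = 7761 km. Period T = 2π√(a³/μ) = 2π√(7761³/398600) = 6804.4 s = 113.41 min.
During one orbit Earth rotates (6804.4 / 86166) × 360° = 28.43°.
At the equator that is 28.43° × (2π·6371/360) km/° = 28.43 × 111.2 = 3161 km.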